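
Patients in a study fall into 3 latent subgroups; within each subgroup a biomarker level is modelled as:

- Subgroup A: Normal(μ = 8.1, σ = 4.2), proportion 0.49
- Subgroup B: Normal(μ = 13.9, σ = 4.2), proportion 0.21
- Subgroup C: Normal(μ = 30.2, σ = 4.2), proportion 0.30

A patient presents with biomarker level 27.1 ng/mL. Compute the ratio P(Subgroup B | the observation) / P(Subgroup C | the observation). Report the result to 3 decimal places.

0.007

Posterior odds = (π_i f_i(x)) / (π_j f_j(x)); the normalising sum cancels.
Evaluate each component's likelihood at the observed value:
  f_A = (1/(4.2·√(2π)))·exp(−(27.1−8.1)²/(2·4.2²)) = 0.094986·exp(-10.23243) = 3.41802e-06
  f_B = (1/(4.2·√(2π)))·exp(−(27.1−13.9)²/(2·4.2²)) = 0.094986·exp(-4.93878) = 0.000680421
  f_C = (1/(4.2·√(2π)))·exp(−(27.1−30.2)²/(2·4.2²)) = 0.094986·exp(-0.27239) = 0.0723373
Odds = (0.21/0.30) × (0.000680421/0.0723373) = 0.7 × 0.00940623 ≈ 0.007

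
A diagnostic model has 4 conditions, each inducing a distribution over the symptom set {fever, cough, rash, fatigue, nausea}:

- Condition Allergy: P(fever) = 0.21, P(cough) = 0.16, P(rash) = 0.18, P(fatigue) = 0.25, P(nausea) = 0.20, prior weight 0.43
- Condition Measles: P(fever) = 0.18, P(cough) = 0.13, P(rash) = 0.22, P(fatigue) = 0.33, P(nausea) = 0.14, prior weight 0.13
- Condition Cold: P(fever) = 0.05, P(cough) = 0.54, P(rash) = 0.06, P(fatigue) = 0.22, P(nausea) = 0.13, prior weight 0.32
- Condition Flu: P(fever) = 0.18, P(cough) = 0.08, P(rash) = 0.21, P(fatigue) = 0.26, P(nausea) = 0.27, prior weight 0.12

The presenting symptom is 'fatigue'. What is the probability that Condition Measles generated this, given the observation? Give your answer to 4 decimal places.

0.1702

Apply Bayes' rule: the posterior for each component is proportional to its prior times its likelihood at x.
Categorical probabilities:
  L_Allergy = 0.25
  L_Measles = 0.33
  L_Cold = 0.22
  L_Flu = 0.26
Weight by the priors:
  w_Allergy·L_Allergy = 0.43 × 0.25 = 0.1075
  w_Measles·L_Measles = 0.13 × 0.33 = 0.0429
  w_Cold·L_Cold = 0.32 × 0.22 = 0.0704
  w_Flu·L_Flu = 0.12 × 0.26 = 0.0312
Evidence: 0.1075 + 0.0429 + 0.0704 + 0.0312 = 0.252
P(Condition Measles | the observation) ≈ 0.1702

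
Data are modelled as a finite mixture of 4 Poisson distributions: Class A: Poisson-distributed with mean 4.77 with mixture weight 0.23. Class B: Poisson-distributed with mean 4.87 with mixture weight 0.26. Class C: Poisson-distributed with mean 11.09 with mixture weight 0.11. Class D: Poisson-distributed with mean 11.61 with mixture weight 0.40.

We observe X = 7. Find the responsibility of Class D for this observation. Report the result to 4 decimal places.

0.2737

P(component k | x) = π_k·f_k(x) / marginal(x), where marginal(x) = Σ_j π_j·f_j(x).
Poisson probabilities:
  p_A = 0.0945395
  p_B = 0.0989141
  p_C = 0.0624834
  p_D = 0.051196
Multiply by the mixture weights:
  π_A·p_A = 0.23 × 0.0945395 = 0.0217441
  π_B·p_B = 0.26 × 0.0989141 = 0.0257177
  π_C·p_C = 0.11 × 0.0624834 = 0.00687317
  π_D·p_D = 0.40 × 0.051196 = 0.0204784
Denominator: 0.0217441 + 0.0257177 + 0.00687317 + 0.0204784 = 0.0748133
P(Class D | data) ≈ 0.2737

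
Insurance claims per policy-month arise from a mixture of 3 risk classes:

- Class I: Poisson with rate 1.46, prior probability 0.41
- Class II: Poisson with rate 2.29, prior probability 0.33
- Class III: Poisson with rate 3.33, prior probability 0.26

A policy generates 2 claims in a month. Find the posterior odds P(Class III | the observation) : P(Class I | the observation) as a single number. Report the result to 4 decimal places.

The posterior odds equal the prior odds times the likelihood ratio: (P(Z=i)/P(Z=j))·(f_i(x)/f_j(x)).
Component likelihoods at x = 2 claims:
  L_I = 0.247517
  L_II = 0.265526
  L_III = 0.198453
Odds = (0.26/0.41) × (0.198453/0.247517) = 0.634146 × 0.801774 ≈ 0.5084

0.5084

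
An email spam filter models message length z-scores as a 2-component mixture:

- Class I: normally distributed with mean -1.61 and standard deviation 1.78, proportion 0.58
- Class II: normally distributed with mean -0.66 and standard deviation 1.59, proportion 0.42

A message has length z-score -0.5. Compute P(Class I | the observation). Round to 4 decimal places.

Posterior ∝ prior × likelihood, so P(k | x) ∝ w_k f_k(x); normalise over all components.
Component likelihoods at x = -0.5:
  L_I = 0.184522
  L_II = 0.24964
Unnormalised posteriors:
  w_I·L_I = 0.58 × 0.184522 = 0.107023
  w_II·L_II = 0.42 × 0.24964 = 0.104849
Denominator: 0.107023 + 0.104849 = 0.211871
So the posterior for Class I is 0.107023 / 0.211871 ≈ 0.5051.

0.5051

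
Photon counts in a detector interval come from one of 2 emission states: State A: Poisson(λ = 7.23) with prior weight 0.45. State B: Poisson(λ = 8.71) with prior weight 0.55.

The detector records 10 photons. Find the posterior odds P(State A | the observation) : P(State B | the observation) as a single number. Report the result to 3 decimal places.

Posterior odds = (π_i f_i(x)) / (π_j f_j(x)); the normalising sum cancels.
Evaluate each component's likelihood at the observed value:
  f_A = e^(−7.23)·7.23^10/10! = 0.0779239
  f_B = e^(−8.71)·8.71^10/10! = 0.114212
Posterior odds = (π_A·f_A) / (π_B·f_B) = (0.45·0.0779239) / (0.55·0.114212) = 0.0350658 / 0.0628169 ≈ 0.558

0.558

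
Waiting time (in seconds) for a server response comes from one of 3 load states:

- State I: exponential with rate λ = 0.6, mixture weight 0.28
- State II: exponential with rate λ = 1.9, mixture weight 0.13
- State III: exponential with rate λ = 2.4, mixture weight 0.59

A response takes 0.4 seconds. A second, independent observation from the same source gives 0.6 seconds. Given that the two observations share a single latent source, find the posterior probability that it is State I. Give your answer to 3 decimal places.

Apply Bayes' rule: the posterior for each component is proportional to its prior times its likelihood at x.
Since both observations come from the same component, the likelihood for component k is f_k(x₁)·f_k(x₂).
  f_I = [0.6·e^(−0.6·0.4) = 0.6·e^(−0.2400) = 0.471977] × [0.418606] = 0.197572
  f_II = [1.9·e^(−1.9·0.4) = 1.9·e^(−0.7600) = 0.888566] × [0.607656] = 0.539943
  f_III = [2.4·e^(−2.4·0.4) = 2.4·e^(−0.9600) = 0.918943] × [0.568627] = 0.522535
Prior × likelihood for each component:
  w_I·f_I = 0.28 × 0.197572 = 0.0553202
  w_II·f_II = 0.13 × 0.539943 = 0.0701926
  w_III·f_III = 0.59 × 0.522535 = 0.308296
Normaliser: 0.0553202 + 0.0701926 + 0.308296 = 0.433809
P(State I | x₁,x₂) ≈ 0.128

0.128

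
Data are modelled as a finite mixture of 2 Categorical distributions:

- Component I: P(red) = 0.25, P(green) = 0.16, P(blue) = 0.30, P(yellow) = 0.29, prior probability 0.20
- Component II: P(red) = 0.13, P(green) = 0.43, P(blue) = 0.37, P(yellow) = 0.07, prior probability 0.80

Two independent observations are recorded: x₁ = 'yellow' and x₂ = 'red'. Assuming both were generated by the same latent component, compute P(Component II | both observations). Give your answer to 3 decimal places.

0.334

Posterior ∝ prior × likelihood, so P(k | x) ∝ π_k f_k(x); normalise over all components.
Since both observations come from the same component, the likelihood for component k is f_k(x₁)·f_k(x₂).
  p_I = [P(yellow | comp) = 0.29] × [0.25] = 0.0725
  p_II = [P(yellow | comp) = 0.07] × [0.13] = 0.0091
Weight by the priors:
  π_I·p_I = 0.20 × 0.0725 = 0.0145
  π_II·p_II = 0.80 × 0.0091 = 0.00728
Marginal: 0.0145 + 0.00728 = 0.02178
P(Component II | data) ≈ 0.334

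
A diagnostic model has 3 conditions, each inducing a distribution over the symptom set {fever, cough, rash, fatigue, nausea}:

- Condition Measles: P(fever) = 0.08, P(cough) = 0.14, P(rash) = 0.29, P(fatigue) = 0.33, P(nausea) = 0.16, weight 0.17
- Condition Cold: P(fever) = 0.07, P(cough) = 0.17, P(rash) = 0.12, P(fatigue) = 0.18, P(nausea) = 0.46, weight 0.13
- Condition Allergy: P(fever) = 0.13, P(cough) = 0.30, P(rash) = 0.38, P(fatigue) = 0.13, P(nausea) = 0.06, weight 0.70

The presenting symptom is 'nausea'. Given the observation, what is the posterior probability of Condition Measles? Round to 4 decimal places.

P(component k | x) = w_k·f_k(x) / marginal(x), where marginal(x) = Σ_j w_j·f_j(x).
Component likelihoods at x = 'nausea':
  L_Measles = 0.16
  L_Cold = 0.46
  L_Allergy = 0.06
Prior × likelihood for each component:
  w_Measles·L_Measles = 0.17 × 0.16 = 0.0272
  w_Cold·L_Cold = 0.13 × 0.46 = 0.0598
  w_Allergy·L_Allergy = 0.70 × 0.06 = 0.042
Denominator: 0.0272 + 0.0598 + 0.042 = 0.129
P(Condition Measles | data) ≈ 0.2109

0.2109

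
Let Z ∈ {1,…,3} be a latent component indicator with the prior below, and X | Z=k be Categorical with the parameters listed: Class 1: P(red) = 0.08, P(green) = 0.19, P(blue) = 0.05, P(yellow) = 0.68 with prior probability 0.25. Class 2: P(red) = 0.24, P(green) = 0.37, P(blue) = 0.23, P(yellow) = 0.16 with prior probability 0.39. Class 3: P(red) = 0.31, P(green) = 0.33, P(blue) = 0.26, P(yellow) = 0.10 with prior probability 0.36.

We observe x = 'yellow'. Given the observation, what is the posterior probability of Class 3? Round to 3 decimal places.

0.134

Posterior ∝ prior × likelihood, so P(k | x) ∝ w_k f_k(x); normalise over all components.
Evaluate each component's likelihood at the observed value:
  L_1 = P(yellow | comp) = 0.68
  L_2 = P(yellow | comp) = 0.16
  L_3 = P(yellow | comp) = 0.10
Unnormalised posteriors:
  w_1·L_1 = 0.25 × 0.68 = 0.17
  w_2·L_2 = 0.39 × 0.16 = 0.0624
  w_3·L_3 = 0.36 × 0.1 = 0.036
Normaliser: 0.17 + 0.0624 + 0.036 = 0.2684
So the posterior for Class 3 is 0.036 / 0.2684 ≈ 0.134.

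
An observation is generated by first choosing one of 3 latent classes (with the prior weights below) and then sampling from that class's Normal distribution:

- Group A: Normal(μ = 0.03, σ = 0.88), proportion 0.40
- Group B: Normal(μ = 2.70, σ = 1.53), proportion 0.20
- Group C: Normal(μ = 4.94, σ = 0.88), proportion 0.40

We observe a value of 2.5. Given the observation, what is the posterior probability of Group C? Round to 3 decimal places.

0.066

P(component k | x) = π_k·f_k(x) / marginal(x), where marginal(x) = Σ_j π_j·f_j(x).
Evaluate each component's likelihood at the observed value:
  p_A = 0.00882454
  p_B = 0.258528
  p_C = 0.00970501
Unnormalised posteriors:
  π_A·p_A = 0.40 × 0.00882454 = 0.00352981
  π_B·p_B = 0.20 × 0.258528 = 0.0517057
  π_C·p_C = 0.40 × 0.00970501 = 0.003882
Denominator: 0.00352981 + 0.0517057 + 0.003882 = 0.0591175
So the posterior for Group C is 0.003882 / 0.0591175 ≈ 0.066.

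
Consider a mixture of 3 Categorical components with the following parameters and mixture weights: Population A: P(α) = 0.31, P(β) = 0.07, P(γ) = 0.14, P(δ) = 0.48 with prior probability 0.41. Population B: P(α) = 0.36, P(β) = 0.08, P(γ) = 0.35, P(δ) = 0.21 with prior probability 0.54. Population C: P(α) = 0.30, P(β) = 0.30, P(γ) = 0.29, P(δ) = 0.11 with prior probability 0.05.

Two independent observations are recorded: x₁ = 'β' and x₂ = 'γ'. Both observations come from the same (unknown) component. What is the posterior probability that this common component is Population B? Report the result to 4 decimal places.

0.6437

By Bayes' theorem, P(k | x) = P(Z=k) f_k(x) / Σ_j P(Z=j) f_j(x).
Since both observations come from the same component, the likelihood for component k is f_k(x₁)·f_k(x₂).
  p_A = [0.07] × [0.14] = 0.0098
  p_B = [0.08] × [0.35] = 0.028
  p_C = [0.3] × [0.29] = 0.087
Unnormalised posteriors:
  P(Z=A)·p_A = 0.41 × 0.0098 = 0.004018
  P(Z=B)·p_B = 0.54 × 0.028 = 0.01512
  P(Z=C)·p_C = 0.05 × 0.087 = 0.00435
Denominator: 0.004018 + 0.01512 + 0.00435 = 0.023488
P(Population B | x₁,x₂) ≈ 0.6437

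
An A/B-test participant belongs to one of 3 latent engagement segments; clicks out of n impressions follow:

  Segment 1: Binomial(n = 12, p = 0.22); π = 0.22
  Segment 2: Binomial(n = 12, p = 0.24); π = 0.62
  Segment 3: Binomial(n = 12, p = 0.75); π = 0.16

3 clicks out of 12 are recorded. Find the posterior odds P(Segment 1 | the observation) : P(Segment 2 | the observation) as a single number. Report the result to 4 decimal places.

The posterior odds equal the prior odds times the likelihood ratio: (w_i/w_j)·(f_i(x)/f_j(x)).
Component likelihoods at x = 3 clicks out of 12:
  L_1 = C(12,3)·0.22^3·0.78^9 = 220·0.010648·0.106869 = 0.250347
  L_2 = C(12,3)·0.24^3·0.76^9 = 220·0.013824·0.0845906 = 0.257264
  L_3 = C(12,3)·0.75^3·0.25^9 = 220·0.421875·3.8147e-06 = 0.000354052
0.0550763 / 0.159504 ≈ 0.3453

0.3453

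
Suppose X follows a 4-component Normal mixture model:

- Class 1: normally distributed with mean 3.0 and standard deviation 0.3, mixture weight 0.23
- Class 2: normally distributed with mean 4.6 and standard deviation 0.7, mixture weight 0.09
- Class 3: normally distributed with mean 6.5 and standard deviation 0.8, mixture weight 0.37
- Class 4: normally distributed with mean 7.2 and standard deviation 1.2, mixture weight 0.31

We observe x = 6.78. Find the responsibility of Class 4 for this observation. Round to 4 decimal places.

0.3578

The responsibility of component k is π_k f_k(x) divided by Σ_j π_j f_j(x).
Normal densities:
  L_1 = (1/(0.3·√(2π)))·exp(−(6.78−3.0)²/(2·0.3²)) = 1.329808·exp(-79.38000) = 4.46162e-35
  L_2 = (1/(0.7·√(2π)))·exp(−(6.78−4.6)²/(2·0.7²)) = 0.569918·exp(-4.84939) = 0.00446426
  L_3 = (1/(0.8·√(2π)))·exp(−(6.78−6.5)²/(2·0.8²)) = 0.498678·exp(-0.06125) = 0.46905
  L_4 = (1/(1.2·√(2π)))·exp(−(6.78−7.2)²/(2·1.2²)) = 0.332452·exp(-0.06125) = 0.3127
Prior × likelihood for each component:
  π_1·L_1 = 0.23 × 4.46162e-35 = 1.02617e-35
  π_2·L_2 = 0.09 × 0.00446426 = 0.000401784
  π_3·L_3 = 0.37 × 0.46905 = 0.173549
  π_4·L_4 = 0.31 × 0.3127 = 0.0969371
Denominator: 1.02617e-35 + 0.000401784 + 0.173549 + 0.0969371 = 0.270888
So the posterior for Class 4 is 0.0969371 / 0.270888 ≈ 0.3578.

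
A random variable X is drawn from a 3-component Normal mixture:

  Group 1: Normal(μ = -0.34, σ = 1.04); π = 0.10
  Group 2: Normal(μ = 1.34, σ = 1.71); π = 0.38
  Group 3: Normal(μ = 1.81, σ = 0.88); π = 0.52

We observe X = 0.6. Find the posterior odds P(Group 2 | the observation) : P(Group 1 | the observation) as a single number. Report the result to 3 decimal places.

3.166

Posterior odds = (w_i f_i(x)) / (w_j f_j(x)); the normalising sum cancels.
Evaluate each component's likelihood at the observed value:
  L_1 = 0.254965
  L_2 = 0.212446
  L_3 = 0.17615
Posterior odds = (w_2·L_2) / (w_1·L_1) = (0.38·0.212446) / (0.10·0.254965) = 0.0807295 / 0.0254965 ≈ 3.166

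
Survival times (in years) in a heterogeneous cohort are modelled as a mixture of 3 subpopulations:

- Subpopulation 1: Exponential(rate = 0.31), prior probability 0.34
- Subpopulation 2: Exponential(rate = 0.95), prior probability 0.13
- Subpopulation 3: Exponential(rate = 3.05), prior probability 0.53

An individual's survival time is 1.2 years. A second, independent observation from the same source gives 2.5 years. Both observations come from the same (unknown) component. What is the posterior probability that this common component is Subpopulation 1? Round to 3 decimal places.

P(component k | x) = π_k·f_k(x) / marginal(x), where marginal(x) = Σ_j π_j·f_j(x).
Since both observations come from the same component, the likelihood for component k is f_k(x₁)·f_k(x₂).
  p_1 = [0.2137] × [0.142818] = 0.0305202
  p_2 = [0.303828] × [0.0883638] = 0.0268474
  p_3 = [0.0784842] × [0.00148869] = 0.000116839
Unnormalised posteriors:
  π_1·p_1 = 0.34 × 0.0305202 = 0.0103769
  π_2·p_2 = 0.13 × 0.0268474 = 0.00349016
  π_3·p_3 = 0.53 × 0.000116839 = 6.19245e-05
Normaliser: 0.0103769 + 0.00349016 + 6.19245e-05 = 0.013929
So the posterior for Subpopulation 1 is 0.0103769 / 0.013929 ≈ 0.745.

0.745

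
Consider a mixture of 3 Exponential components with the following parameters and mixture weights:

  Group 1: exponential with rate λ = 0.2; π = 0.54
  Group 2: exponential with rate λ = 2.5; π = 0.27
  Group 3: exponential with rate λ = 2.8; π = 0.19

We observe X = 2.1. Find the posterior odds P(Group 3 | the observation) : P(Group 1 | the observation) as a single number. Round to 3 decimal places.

0.021

The posterior odds equal the prior odds times the likelihood ratio: (P(Z=i)/P(Z=j))·(f_i(x)/f_j(x)).
Evaluate each component's likelihood at the observed value:
  L_1 = 0.131409
  L_2 = 0.0131188
  L_3 = 0.0078254
0.00148683 / 0.0709611 ≈ 0.021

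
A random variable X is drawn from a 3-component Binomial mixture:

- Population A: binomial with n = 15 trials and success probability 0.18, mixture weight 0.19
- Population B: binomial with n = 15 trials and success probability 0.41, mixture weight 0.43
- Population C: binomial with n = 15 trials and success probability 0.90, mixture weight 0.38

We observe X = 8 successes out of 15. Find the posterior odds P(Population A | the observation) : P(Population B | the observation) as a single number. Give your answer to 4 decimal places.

0.0061

Since P(k|x) ∝ π_k f_k(x), the posterior odds are π_i f_i(x) / (π_j f_j(x)).
Binomial probabilities:
  f_A = 0.00176777
  f_B = 0.127874
  f_C = 0.000277006
Odds = (0.19/0.43) × (0.00176777/0.127874) = 0.44186 × 0.0138243 ≈ 0.0061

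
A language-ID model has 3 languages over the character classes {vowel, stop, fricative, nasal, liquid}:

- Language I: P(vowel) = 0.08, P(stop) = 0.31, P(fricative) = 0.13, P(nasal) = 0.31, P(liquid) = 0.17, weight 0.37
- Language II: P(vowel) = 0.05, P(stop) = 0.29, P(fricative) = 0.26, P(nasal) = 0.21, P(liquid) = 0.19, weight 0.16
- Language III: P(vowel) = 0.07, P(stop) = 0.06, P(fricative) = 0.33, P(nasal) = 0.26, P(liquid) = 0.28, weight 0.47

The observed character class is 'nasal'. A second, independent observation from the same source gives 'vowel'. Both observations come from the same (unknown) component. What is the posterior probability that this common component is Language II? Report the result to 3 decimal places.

Apply Bayes' rule: the posterior for each component is proportional to its prior times its likelihood at x.
Since both observations come from the same component, the likelihood for component k is f_k(x₁)·f_k(x₂).
  f_I = [0.31] × [0.08] = 0.0248
  f_II = [0.21] × [0.05] = 0.0105
  f_III = [0.26] × [0.07] = 0.0182
Weight by the priors:
  π_I·f_I = 0.37 × 0.0248 = 0.009176
  π_II·f_II = 0.16 × 0.0105 = 0.00168
  π_III·f_III = 0.47 × 0.0182 = 0.008554
Marginal: 0.009176 + 0.00168 + 0.008554 = 0.01941
So the posterior for Language II is 0.00168 / 0.01941 ≈ 0.087.

0.087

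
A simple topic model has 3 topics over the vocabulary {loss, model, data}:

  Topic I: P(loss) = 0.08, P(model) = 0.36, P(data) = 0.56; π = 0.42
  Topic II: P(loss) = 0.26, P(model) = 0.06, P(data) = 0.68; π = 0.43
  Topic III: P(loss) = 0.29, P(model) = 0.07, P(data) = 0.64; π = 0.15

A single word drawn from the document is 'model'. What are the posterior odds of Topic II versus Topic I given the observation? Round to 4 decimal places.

0.1706

Posterior odds = (π_i f_i(x)) / (π_j f_j(x)); the normalising sum cancels.
Categorical probabilities:
  p_I = P(model | comp) = 0.36
  p_II = P(model | comp) = 0.06
  p_III = P(model | comp) = 0.07
Odds = (0.43/0.42) × (0.06/0.36) = 1.02381 × 0.166667 ≈ 0.1706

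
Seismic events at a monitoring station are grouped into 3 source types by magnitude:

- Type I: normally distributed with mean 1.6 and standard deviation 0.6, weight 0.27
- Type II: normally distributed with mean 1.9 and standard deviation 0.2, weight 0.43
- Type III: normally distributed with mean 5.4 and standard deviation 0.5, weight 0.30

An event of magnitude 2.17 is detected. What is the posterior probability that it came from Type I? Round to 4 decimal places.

0.2490

By Bayes' theorem, P(k | x) = w_k f_k(x) / Σ_j w_j f_j(x).
Component likelihoods at x = 2.17:
  p_I = (1/(0.6·√(2π)))·exp(−(2.17−1.6)²/(2·0.6²)) = 0.664904·exp(-0.45125) = 0.423432
  p_II = (1/(0.2·√(2π)))·exp(−(2.17−1.9)²/(2·0.2²)) = 1.994711·exp(-0.91125) = 0.801917
  p_III = (1/(0.5·√(2π)))·exp(−(2.17−5.4)²/(2·0.5²)) = 0.797885·exp(-20.86580) = 6.91892e-10
Prior × likelihood for each component:
  w_I·p_I = 0.27 × 0.423432 = 0.114327
  w_II·p_II = 0.43 × 0.801917 = 0.344824
  w_III·p_III = 0.30 × 6.91892e-10 = 2.07568e-10
Evidence: 0.114327 + 0.344824 + 2.07568e-10 = 0.459151
Responsibility of Type I: 0.114327 / 0.459151 ≈ 0.2490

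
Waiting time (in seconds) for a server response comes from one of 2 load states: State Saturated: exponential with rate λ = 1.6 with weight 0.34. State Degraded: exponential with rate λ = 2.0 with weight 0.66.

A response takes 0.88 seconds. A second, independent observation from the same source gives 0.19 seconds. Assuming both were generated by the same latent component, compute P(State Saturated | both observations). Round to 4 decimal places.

0.3359

Posterior ∝ prior × likelihood, so P(k | x) ∝ w_k f_k(x); normalise over all components.
Since both observations come from the same component, the likelihood for component k is f_k(x₁)·f_k(x₂).
  p_Saturated = [0.391411] × [1.18058] = 0.462091
  p_Degraded = [0.34409] × [1.36772] = 0.470619
Prior × likelihood for each component:
  w_Saturated·p_Saturated = 0.34 × 0.462091 = 0.157111
  w_Degraded·p_Degraded = 0.66 × 0.470619 = 0.310609
Evidence: 0.157111 + 0.310609 = 0.46772
P(State Saturated | data) ≈ 0.3359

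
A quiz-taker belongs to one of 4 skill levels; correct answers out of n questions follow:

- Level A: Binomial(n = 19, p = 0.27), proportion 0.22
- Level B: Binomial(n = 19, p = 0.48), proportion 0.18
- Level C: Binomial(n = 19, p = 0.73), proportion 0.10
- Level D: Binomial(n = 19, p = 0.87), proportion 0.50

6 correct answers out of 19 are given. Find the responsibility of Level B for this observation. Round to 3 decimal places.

0.239

By Bayes' theorem, P(k | x) = w_k f_k(x) / Σ_j w_j f_j(x).
Component likelihoods at x = 6 correct answers out of 19:
  p_A = 0.175736
  p_B = 0.0674486
  p_C = 0.000166398
  p_D = 3.56337e-08
Multiply by the mixture weights:
  w_A·p_A = 0.22 × 0.175736 = 0.038662
  w_B·p_B = 0.18 × 0.0674486 = 0.0121407
  w_C·p_C = 0.10 × 0.000166398 = 1.66398e-05
  w_D·p_D = 0.50 × 3.56337e-08 = 1.78168e-08
Normaliser: 0.038662 + 0.0121407 + 1.66398e-05 + 1.78168e-08 = 0.0508194
P(Level B | x) = 0.0121407 / 0.0508194 ≈ 0.239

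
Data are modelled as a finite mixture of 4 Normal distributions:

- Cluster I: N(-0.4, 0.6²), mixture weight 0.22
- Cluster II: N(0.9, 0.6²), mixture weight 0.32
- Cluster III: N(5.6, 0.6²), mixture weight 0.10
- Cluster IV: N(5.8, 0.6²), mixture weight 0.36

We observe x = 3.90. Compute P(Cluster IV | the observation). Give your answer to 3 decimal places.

By Bayes' theorem, P(k | x) = π_k f_k(x) / Σ_j π_j f_j(x).
Normal densities:
  L_I = (1/(0.6·√(2π)))·exp(−(3.90−-0.4)²/(2·0.6²)) = 0.664904·exp(-25.68056) = 4.67558e-12
  L_II = (1/(0.6·√(2π)))·exp(−(3.90−0.9)²/(2·0.6²)) = 0.664904·exp(-12.50000) = 2.47787e-06
  L_III = (1/(0.6·√(2π)))·exp(−(3.90−5.6)²/(2·0.6²)) = 0.664904·exp(-4.01389) = 0.0120102
  L_IV = (1/(0.6·√(2π)))·exp(−(3.90−5.8)²/(2·0.6²)) = 0.664904·exp(-5.01389) = 0.00441829
Multiply by the mixture weights:
  π_I·L_I = 0.22 × 4.67558e-12 = 1.02863e-12
  π_II·L_II = 0.32 × 2.47787e-06 = 7.92917e-07
  π_III·L_III = 0.10 × 0.0120102 = 0.00120102
  π_IV·L_IV = 0.36 × 0.00441829 = 0.00159059
Normaliser: 1.02863e-12 + 7.92917e-07 + 0.00120102 + 0.00159059 = 0.0027924
So the posterior for Cluster IV is 0.00159059 / 0.0027924 ≈ 0.570.

0.570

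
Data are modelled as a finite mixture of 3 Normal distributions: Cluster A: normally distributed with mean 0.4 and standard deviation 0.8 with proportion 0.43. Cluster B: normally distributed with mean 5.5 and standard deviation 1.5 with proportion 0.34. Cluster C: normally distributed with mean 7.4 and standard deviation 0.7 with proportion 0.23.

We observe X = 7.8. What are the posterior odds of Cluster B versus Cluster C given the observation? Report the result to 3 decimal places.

Only the two components matter; the odds are (P(Z=i) f_i(x)) / (P(Z=j) f_j(x)).
Component likelihoods at x = 7.8:
  p_A = (1/(0.8·√(2π)))·exp(−(7.8−0.4)²/(2·0.8²)) = 0.498678·exp(-42.78125) = 1.31268e-19
  p_B = (1/(1.5·√(2π)))·exp(−(7.8−5.5)²/(2·1.5²)) = 0.265962·exp(-1.17556) = 0.0820883
  p_C = (1/(0.7·√(2π)))·exp(−(7.8−7.4)²/(2·0.7²)) = 0.569918·exp(-0.16327) = 0.484068
0.02791 / 0.111336 ≈ 0.251

0.251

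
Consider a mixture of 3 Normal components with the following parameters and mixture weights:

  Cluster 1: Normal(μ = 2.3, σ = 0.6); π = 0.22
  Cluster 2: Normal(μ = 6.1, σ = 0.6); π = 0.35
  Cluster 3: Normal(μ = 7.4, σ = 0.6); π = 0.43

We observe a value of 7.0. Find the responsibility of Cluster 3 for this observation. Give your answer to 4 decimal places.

By Bayes' theorem, P(k | x) = π_k f_k(x) / Σ_j π_j f_j(x).
Evaluate each component's likelihood at the observed value:
  f_1 = 3.15038e-14
  f_2 = 0.215863
  f_3 = 0.532413
Weight by the priors:
  π_1·f_1 = 0.22 × 3.15038e-14 = 6.93083e-15
  π_2·f_2 = 0.35 × 0.215863 = 0.0755519
  π_3·f_3 = 0.43 × 0.532413 = 0.228938
Denominator: 6.93083e-15 + 0.0755519 + 0.228938 = 0.30449
Responsibility of Cluster 3: 0.228938 / 0.30449 ≈ 0.7519

0.7519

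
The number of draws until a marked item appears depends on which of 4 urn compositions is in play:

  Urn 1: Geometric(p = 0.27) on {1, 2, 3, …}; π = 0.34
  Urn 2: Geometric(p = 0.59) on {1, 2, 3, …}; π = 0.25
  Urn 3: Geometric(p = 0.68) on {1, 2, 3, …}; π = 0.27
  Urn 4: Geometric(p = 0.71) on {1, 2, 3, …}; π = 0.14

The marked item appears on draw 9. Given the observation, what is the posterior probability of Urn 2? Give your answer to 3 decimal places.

P(component k | x) = w_k·f_k(x) / marginal(x), where marginal(x) = Σ_j w_j·f_j(x).
Component likelihoods at x = 9:
  L_1 = 0.27·(1−0.27)^8 = 0.27·0.080646 = 0.0217744
  L_2 = 0.59·(1−0.59)^8 = 0.59·0.000798493 = 0.000471111
  L_3 = 0.68·(1−0.68)^8 = 0.68·0.000109951 = 7.47668e-05
  L_4 = 0.71·(1−0.71)^8 = 0.71·5.00246e-05 = 3.55175e-05
Prior × likelihood for each component:
  w_1·L_1 = 0.34 × 0.0217744 = 0.0074033
  w_2·L_2 = 0.25 × 0.000471111 = 0.000117778
  w_3·L_3 = 0.27 × 7.47668e-05 = 2.0187e-05
  w_4·L_4 = 0.14 × 3.55175e-05 = 4.97245e-06
Normaliser: 0.0074033 + 0.000117778 + 2.0187e-05 + 4.97245e-06 = 0.00754624
Responsibility of Urn 2: 0.000117778 / 0.00754624 ≈ 0.016

0.016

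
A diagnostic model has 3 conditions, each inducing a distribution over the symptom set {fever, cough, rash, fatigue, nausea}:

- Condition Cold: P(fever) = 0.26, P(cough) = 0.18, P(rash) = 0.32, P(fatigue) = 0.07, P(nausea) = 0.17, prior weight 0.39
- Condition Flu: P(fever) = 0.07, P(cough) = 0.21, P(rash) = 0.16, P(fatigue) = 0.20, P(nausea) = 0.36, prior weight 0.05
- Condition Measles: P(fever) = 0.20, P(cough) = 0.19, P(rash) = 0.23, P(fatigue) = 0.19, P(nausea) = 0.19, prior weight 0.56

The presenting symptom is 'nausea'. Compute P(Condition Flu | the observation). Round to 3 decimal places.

Apply Bayes' rule: the posterior for each component is proportional to its prior times its likelihood at x.
Categorical probabilities:
  p_Cold = P(nausea | comp) = 0.17
  p_Flu = P(nausea | comp) = 0.36
  p_Measles = P(nausea | comp) = 0.19
Weight by the priors:
  P(Z=Cold)·p_Cold = 0.39 × 0.17 = 0.0663
  P(Z=Flu)·p_Flu = 0.05 × 0.36 = 0.018
  P(Z=Measles)·p_Measles = 0.56 × 0.19 = 0.1064
Marginal: 0.0663 + 0.018 + 0.1064 = 0.1907
Responsibility of Condition Flu: 0.018 / 0.1907 ≈ 0.094

0.094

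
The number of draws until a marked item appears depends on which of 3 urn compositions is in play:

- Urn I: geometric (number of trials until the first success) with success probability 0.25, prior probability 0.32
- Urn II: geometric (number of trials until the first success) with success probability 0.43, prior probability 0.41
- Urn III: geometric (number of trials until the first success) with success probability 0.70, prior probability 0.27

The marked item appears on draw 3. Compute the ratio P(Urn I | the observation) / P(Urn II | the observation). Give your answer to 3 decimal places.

0.786

Posterior odds = (P(Z=i) f_i(x)) / (P(Z=j) f_j(x)); the normalising sum cancels.
Geometric probabilities:
  f_I = 0.25·(1−0.25)^2 = 0.25·0.5625 = 0.140625
  f_II = 0.43·(1−0.43)^2 = 0.43·0.3249 = 0.139707
  f_III = 0.70·(1−0.70)^2 = 0.70·0.09 = 0.063
Posterior odds = (P(Z=I)·f_I) / (P(Z=II)·f_II) = (0.32·0.140625) / (0.41·0.139707) = 0.045 / 0.0572799 ≈ 0.786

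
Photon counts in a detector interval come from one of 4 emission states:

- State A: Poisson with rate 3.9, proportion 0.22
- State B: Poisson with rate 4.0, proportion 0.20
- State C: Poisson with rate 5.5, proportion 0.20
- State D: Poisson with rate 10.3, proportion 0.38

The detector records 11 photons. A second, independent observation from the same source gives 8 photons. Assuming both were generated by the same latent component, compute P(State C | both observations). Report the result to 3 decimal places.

P(component k | x) = π_k·f_k(x) / marginal(x), where marginal(x) = Σ_j π_j·f_j(x).
Since both observations come from the same component, the likelihood for component k is f_k(x₁)·f_k(x₂).
  p_A = [0.00160993] × [0.0268688] = 4.32568e-05
  p_B = [0.00192454] × [0.0297702] = 5.72938e-05
  p_C = [0.0142631] × [0.0848714] = 0.00121053
  p_D = [0.116633] × [0.105668] = 0.0123244
Prior × likelihood for each component:
  π_A·p_A = 0.22 × 4.32568e-05 = 9.51649e-06
  π_B·p_B = 0.20 × 5.72938e-05 = 1.14588e-05
  π_C·p_C = 0.20 × 0.00121053 = 0.000242106
  π_D·p_D = 0.38 × 0.0123244 = 0.00468326
Evidence: 9.51649e-06 + 1.14588e-05 + 0.000242106 + 0.00468326 = 0.00494634
P(State C | x₁,x₂) = 0.000242106 / 0.00494634 ≈ 0.049

0.049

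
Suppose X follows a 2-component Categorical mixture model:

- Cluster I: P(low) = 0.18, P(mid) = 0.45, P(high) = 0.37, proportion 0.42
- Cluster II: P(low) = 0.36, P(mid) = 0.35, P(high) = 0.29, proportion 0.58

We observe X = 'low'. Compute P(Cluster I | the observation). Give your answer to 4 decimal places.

0.2658

Posterior ∝ prior × likelihood, so P(k | x) ∝ P(Z=k) f_k(x); normalise over all components.
Evaluate each component's likelihood at the observed value:
  L_I = 0.18
  L_II = 0.36
Multiply by the mixture weights:
  P(Z=I)·L_I = 0.42 × 0.18 = 0.0756
  P(Z=II)·L_II = 0.58 × 0.36 = 0.2088
Evidence: 0.0756 + 0.2088 = 0.2844
P(Cluster I | 'low') = 0.0756 / 0.2844 ≈ 0.2658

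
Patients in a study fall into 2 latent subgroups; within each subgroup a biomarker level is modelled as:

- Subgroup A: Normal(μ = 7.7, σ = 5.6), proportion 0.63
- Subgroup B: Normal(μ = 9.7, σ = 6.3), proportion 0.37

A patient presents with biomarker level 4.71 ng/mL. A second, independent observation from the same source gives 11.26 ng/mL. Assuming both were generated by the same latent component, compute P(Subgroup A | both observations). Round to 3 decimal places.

0.683

P(component k | x) = π_k·f_k(x) / marginal(x), where marginal(x) = Σ_j π_j·f_j(x).
Since both observations come from the same component, the likelihood for component k is f_k(x₁)·f_k(x₂).
  L_A = [0.0617757] × [0.0582057] = 0.0035957
  L_B = [0.0462742] × [0.0614123] = 0.0028418
Prior × likelihood for each component:
  π_A·L_A = 0.63 × 0.0035957 = 0.00226529
  π_B·L_B = 0.37 × 0.0028418 = 0.00105147
Denominator: 0.00226529 + 0.00105147 = 0.00331676
P(Subgroup A | x) = 0.00226529 / 0.00331676 ≈ 0.683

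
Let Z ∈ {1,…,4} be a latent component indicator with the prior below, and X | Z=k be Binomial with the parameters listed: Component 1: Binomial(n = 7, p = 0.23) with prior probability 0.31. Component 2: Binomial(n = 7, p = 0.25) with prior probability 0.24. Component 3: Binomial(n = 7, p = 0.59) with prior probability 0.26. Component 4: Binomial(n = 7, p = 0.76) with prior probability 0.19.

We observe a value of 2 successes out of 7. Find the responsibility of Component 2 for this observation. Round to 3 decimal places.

0.390

Posterior ∝ prior × likelihood, so P(k | x) ∝ w_k f_k(x); normalise over all components.
Binomial probabilities:
  p_1 = 0.300697
  p_2 = 0.311462
  p_3 = 0.084692
  p_4 = 0.00965834
Weight by the priors:
  w_1·p_1 = 0.31 × 0.300697 = 0.093216
  w_2·p_2 = 0.24 × 0.311462 = 0.074751
  w_3·p_3 = 0.26 × 0.084692 = 0.0220199
  w_4·p_4 = 0.19 × 0.00965834 = 0.00183509
Normaliser: 0.093216 + 0.074751 + 0.0220199 + 0.00183509 = 0.191822
P(Component 2 | 2 successes out of 7) = 0.074751 / 0.191822 ≈ 0.390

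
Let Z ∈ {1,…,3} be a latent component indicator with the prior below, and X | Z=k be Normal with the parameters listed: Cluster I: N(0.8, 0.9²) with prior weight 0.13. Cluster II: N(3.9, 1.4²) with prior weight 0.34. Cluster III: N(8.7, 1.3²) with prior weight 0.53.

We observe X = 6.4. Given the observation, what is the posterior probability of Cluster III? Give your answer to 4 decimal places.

0.6335

The responsibility of component k is P(Z=k) f_k(x) divided by Σ_j P(Z=j) f_j(x).
Normal densities:
  L_I = (1/(0.9·√(2π)))·exp(−(6.4−0.8)²/(2·0.9²)) = 0.443269·exp(-19.35802) = 1.73614e-09
  L_II = (1/(1.4·√(2π)))·exp(−(6.4−3.9)²/(2·1.4²)) = 0.284959·exp(-1.59439) = 0.057856
  L_III = (1/(1.3·√(2π)))·exp(−(6.4−8.7)²/(2·1.3²)) = 0.306879·exp(-1.56509) = 0.064159
Weight by the priors:
  P(Z=I)·L_I = 0.13 × 1.73614e-09 = 2.25698e-10
  P(Z=II)·L_II = 0.34 × 0.057856 = 0.019671
  P(Z=III)·L_III = 0.53 × 0.064159 = 0.0340042
Marginal: 2.25698e-10 + 0.019671 + 0.0340042 = 0.0536753
P(Cluster III | data) = 0.0340042 / 0.0536753 ≈ 0.6335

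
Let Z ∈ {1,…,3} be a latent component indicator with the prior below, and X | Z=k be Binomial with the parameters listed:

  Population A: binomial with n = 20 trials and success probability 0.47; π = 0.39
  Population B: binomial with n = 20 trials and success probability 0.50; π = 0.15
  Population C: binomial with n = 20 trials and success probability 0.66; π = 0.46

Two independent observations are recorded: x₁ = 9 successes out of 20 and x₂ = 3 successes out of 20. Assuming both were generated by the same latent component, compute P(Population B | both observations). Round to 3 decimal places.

Apply Bayes' rule: the posterior for each component is proportional to its prior times its likelihood at x.
Since both observations come from the same component, the likelihood for component k is f_k(x₁)·f_k(x₂).
  f_A = [0.174229] × [0.00243158] = 0.000423652
  f_B = [0.160179] × [0.00108719] = 0.000174145
  f_C = [0.0280136] × [3.55368e-06] = 9.95515e-08
Unnormalised posteriors:
  π_A·f_A = 0.39 × 0.000423652 = 0.000165224
  π_B·f_B = 0.15 × 0.000174145 = 2.61217e-05
  π_C·f_C = 0.46 × 9.95515e-08 = 4.57937e-08
Normaliser: 0.000165224 + 2.61217e-05 + 4.57937e-08 = 0.000191392
P(Population B | x₁, x₂) ≈ 0.136

0.136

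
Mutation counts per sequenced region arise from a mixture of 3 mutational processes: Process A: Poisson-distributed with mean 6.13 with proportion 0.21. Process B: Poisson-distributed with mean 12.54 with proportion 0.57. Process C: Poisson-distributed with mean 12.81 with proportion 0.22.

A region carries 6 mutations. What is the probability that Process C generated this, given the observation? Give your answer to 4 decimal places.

0.0763

Apply Bayes' rule: the posterior for each component is proportional to its prior times its likelihood at x.
Evaluate each component's likelihood at the observed value:
  L_A = 0.1604
  L_B = 0.0193375
  L_C = 0.0167745
Weight by the priors:
  w_A·L_A = 0.21 × 0.1604 = 0.0336841
  w_B·L_B = 0.57 × 0.0193375 = 0.0110224
  w_C·L_C = 0.22 × 0.0167745 = 0.00369039
Sum: 0.0336841 + 0.0110224 + 0.00369039 = 0.0483968
Responsibility of Process C: 0.00369039 / 0.0483968 ≈ 0.0763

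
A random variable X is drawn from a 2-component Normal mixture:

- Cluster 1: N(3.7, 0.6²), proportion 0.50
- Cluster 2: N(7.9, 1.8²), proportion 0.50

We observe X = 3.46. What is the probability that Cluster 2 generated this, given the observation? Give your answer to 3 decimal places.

0.017

P(component k | x) = w_k·f_k(x) / marginal(x), where marginal(x) = Σ_j w_j·f_j(x).
Normal densities:
  p_1 = (1/(0.6·√(2π)))·exp(−(3.46−3.7)²/(2·0.6²)) = 0.664904·exp(-0.08000) = 0.613784
  p_2 = (1/(1.8·√(2π)))·exp(−(3.46−7.9)²/(2·1.8²)) = 0.221635·exp(-3.04222) = 0.0105783
Unnormalised posteriors:
  w_1·p_1 = 0.50 × 0.613784 = 0.306892
  w_2·p_2 = 0.50 × 0.0105783 = 0.00528917
Sum: 0.306892 + 0.00528917 = 0.312181
Responsibility of Cluster 2: 0.00528917 / 0.312181 ≈ 0.017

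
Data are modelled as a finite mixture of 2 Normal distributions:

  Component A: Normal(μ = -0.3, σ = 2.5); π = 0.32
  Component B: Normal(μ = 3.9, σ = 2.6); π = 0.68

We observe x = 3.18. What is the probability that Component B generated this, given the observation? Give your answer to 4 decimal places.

The responsibility of component k is w_k f_k(x) divided by Σ_j w_j f_j(x).
Evaluate each component's likelihood at the observed value:
  f_A = (1/(2.5·√(2π)))·exp(−(3.18−-0.3)²/(2·2.5²)) = 0.159577·exp(-0.96883) = 0.0605636
  f_B = (1/(2.6·√(2π)))·exp(−(3.18−3.9)²/(2·2.6²)) = 0.153439·exp(-0.03834) = 0.147667
Multiply by the mixture weights:
  w_A·f_A = 0.32 × 0.0605636 = 0.0193804
  w_B·f_B = 0.68 × 0.147667 = 0.100414
Denominator: 0.0193804 + 0.100414 = 0.119794
P(Component B | 3.18) = 0.100414 / 0.119794 ≈ 0.8382

0.8382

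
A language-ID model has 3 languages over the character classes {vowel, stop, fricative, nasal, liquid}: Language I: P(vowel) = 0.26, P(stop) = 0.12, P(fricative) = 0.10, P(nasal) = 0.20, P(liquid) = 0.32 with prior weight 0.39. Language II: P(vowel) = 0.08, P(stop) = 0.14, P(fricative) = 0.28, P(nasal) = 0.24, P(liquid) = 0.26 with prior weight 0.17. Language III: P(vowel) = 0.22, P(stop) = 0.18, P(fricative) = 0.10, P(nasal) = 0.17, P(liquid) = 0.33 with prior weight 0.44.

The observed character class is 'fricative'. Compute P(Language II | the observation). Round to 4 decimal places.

0.3645

Apply Bayes' rule: the posterior for each component is proportional to its prior times its likelihood at x.
Categorical probabilities:
  f_I = P(fricative | comp) = 0.10
  f_II = P(fricative | comp) = 0.28
  f_III = P(fricative | comp) = 0.10
Multiply by the mixture weights:
  π_I·f_I = 0.39 × 0.1 = 0.039
  π_II·f_II = 0.17 × 0.28 = 0.0476
  π_III·f_III = 0.44 × 0.1 = 0.044
Denominator: 0.039 + 0.0476 + 0.044 = 0.1306
P(Language II | 'fricative') = 0.0476 / 0.1306 ≈ 0.3645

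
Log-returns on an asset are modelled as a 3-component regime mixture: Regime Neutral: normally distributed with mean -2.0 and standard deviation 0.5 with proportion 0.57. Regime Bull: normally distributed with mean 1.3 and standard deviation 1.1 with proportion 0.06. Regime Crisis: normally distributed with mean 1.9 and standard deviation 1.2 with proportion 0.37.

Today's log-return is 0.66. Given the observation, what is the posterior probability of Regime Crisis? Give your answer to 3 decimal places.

Apply Bayes' rule: the posterior for each component is proportional to its prior times its likelihood at x.
Normal densities:
  p_Neutral = (1/(0.5·√(2π)))·exp(−(0.66−-2.0)²/(2·0.5²)) = 0.797885·exp(-14.15120) = 5.70364e-07
  p_Bull = (1/(1.1·√(2π)))·exp(−(0.66−1.3)²/(2·1.1²)) = 0.362675·exp(-0.16926) = 0.306204
  p_Crisis = (1/(1.2·√(2π)))·exp(−(0.66−1.9)²/(2·1.2²)) = 0.332452·exp(-0.53389) = 0.194923
Weight by the priors:
  w_Neutral·p_Neutral = 0.57 × 5.70364e-07 = 3.25107e-07
  w_Bull·p_Bull = 0.06 × 0.306204 = 0.0183722
  w_Crisis·p_Crisis = 0.37 × 0.194923 = 0.0721216
Sum: 3.25107e-07 + 0.0183722 + 0.0721216 = 0.0904942
P(Regime Crisis | the observation) = 0.0721216 / 0.0904942 ≈ 0.797

0.797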